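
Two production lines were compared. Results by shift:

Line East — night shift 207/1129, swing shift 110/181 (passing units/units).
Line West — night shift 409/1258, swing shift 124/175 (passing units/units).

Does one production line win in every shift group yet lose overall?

No

Night shift: Line East 207/1129 = 18.3%, Line West 409/1258 = 32.5% → Line West
Swing shift: Line East 110/181 = 60.8%, Line West 124/175 = 70.9% → Line West
Overall: Line East 317/1310 = 24.2%, Line West 533/1433 = 37.2% → Line West
Line West wins overall and in every shift group — no reversal.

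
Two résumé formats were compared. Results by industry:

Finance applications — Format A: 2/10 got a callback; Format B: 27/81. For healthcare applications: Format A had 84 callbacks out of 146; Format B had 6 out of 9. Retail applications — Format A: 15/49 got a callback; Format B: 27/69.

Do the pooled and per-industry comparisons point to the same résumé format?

No

Finance: Format A 2/10 = 20.0%, Format B 27/81 = 33.3% → Format B
Healthcare: Format A 84/146 = 57.5%, Format B 6/9 = 66.7% → Format B
Retail: Format A 15/49 = 30.6%, Format B 27/69 = 39.1% → Format B
Overall: Format A 101/205 = 49.3%, Format B 60/159 = 37.7% → Format A
Format B wins each industry group but Format A wins overall — the comparison reverses. Format B's applications skew toward finance, which has a lower base rate.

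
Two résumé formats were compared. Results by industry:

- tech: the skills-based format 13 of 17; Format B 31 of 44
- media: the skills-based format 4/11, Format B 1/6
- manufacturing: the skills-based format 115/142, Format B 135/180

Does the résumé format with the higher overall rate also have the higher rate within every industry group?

Tech: the skills-based format 13/17 = 76.5%, Format B 31/44 = 70.5% → the skills-based format
Media: the skills-based format 4/11 = 36.4%, Format B 1/6 = 16.7% → the skills-based format
Manufacturing: the skills-based format 115/142 = 81.0%, Format B 135/180 = 75.0% → the skills-based format
Overall: the skills-based format 132/170 = 77.6%, Format B 167/230 = 72.6% → the skills-based format
The skills-based format wins overall and in every industry group — no reversal.

Yes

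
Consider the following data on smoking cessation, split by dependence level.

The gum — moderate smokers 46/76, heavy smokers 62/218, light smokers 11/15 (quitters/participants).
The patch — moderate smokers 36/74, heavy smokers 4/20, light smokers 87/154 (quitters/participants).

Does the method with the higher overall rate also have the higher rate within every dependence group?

No

Moderate smokers: the gum 46/76 = 60.5%, the patch 36/74 = 48.6% → the gum
Heavy smokers: the gum 62/218 = 28.4%, the patch 4/20 = 20.0% → the gum
Light smokers: the gum 11/15 = 73.3%, the patch 87/154 = 56.5% → the gum
Overall: the gum 119/309 = 38.5%, the patch 127/248 = 51.2% → the patch
The gum wins each dependence group but the patch wins overall — the comparison reverses. The gum's participants skew toward heavy smokers, which has a lower base rate.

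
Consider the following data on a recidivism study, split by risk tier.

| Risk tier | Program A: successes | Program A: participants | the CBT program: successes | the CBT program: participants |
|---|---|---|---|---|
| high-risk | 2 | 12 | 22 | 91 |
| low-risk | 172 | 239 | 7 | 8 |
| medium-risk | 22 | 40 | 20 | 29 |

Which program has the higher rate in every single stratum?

High-risk: Program A 2/12 = 16.7%, the CBT program 22/91 = 24.2% → the CBT program
Low-risk: Program A 172/239 = 72.0%, the CBT program 7/8 = 87.5% → the CBT program
Medium-risk: Program A 22/40 = 55.0%, the CBT program 20/29 = 69.0% → the CBT program
The CBT program has the higher rate in all 3 groups.

the CBT program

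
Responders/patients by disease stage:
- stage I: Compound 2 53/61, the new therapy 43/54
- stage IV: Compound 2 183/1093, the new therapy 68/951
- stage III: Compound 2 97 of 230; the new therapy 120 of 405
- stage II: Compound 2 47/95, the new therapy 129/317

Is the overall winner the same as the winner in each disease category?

Yes

Stage I: Compound 2 53/61 = 86.9%, the new therapy 43/54 = 79.6% → Compound 2
Stage IV: Compound 2 183/1093 = 16.7%, the new therapy 68/951 = 7.2% → Compound 2
Stage III: Compound 2 97/230 = 42.2%, the new therapy 120/405 = 29.6% → Compound 2
Stage II: Compound 2 47/95 = 49.5%, the new therapy 129/317 = 40.7% → Compound 2
Overall: Compound 2 380/1479 = 25.7%, the new therapy 360/1727 = 20.8% → Compound 2
Compound 2 wins overall and in every disease group — no reversal.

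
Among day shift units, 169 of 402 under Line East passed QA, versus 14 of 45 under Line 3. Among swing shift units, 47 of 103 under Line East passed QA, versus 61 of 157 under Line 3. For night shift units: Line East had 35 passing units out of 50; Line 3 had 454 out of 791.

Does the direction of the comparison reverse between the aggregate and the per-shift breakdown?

Yes

Day shift: Line East 169/402 = 42.0%, Line 3 14/45 = 31.1% → Line East
Swing shift: Line East 47/103 = 45.6%, Line 3 61/157 = 38.9% → Line East
Night shift: Line East 35/50 = 70.0%, Line 3 454/791 = 57.4% → Line East
Overall: Line East 251/555 = 45.2%, Line 3 529/993 = 53.3% → Line 3
Line East wins each shift group but Line 3 wins overall — the comparison reverses. Line East's units skew toward day shift, which has a lower base rate.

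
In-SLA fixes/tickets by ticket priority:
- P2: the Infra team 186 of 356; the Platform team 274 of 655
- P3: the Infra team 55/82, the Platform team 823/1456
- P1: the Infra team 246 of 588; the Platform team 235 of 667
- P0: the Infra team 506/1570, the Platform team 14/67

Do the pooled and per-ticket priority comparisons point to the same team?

P2: the Infra team 186/356 = 52.2%, the Platform team 274/655 = 41.8% → the Infra team
P3: the Infra team 55/82 = 67.1%, the Platform team 823/1456 = 56.5% → the Infra team
P1: the Infra team 246/588 = 41.8%, the Platform team 235/667 = 35.2% → the Infra team
P0: the Infra team 506/1570 = 32.2%, the Platform team 14/67 = 20.9% → the Infra team
Overall: the Infra team 993/2596 = 38.3%, the Platform team 1346/2845 = 47.3% → the Platform team
The Infra team wins each ticket group but the Platform team wins overall — the comparison reverses. The Infra team's tickets skew toward P0, which has a lower base rate.

No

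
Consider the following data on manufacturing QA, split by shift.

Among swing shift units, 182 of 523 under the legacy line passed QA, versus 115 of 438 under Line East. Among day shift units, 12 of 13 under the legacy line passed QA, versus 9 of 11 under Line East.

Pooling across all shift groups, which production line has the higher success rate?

Swing shift: the legacy line 182/523 = 34.8%, Line East 115/438 = 26.3% → the legacy line
Day shift: the legacy line 12/13 = 92.3%, Line East 9/11 = 81.8% → the legacy line
Overall: the legacy line 194/536 = 36.2%, Line East 124/449 = 27.6% → the legacy line

the legacy line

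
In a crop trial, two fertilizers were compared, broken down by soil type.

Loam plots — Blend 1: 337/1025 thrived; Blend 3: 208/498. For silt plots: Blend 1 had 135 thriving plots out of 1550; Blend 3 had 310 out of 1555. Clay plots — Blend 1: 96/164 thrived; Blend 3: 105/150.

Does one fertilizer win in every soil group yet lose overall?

Loam: Blend 1 337/1025 = 32.9%, Blend 3 208/498 = 41.8% → Blend 3
Silt: Blend 1 135/1550 = 8.7%, Blend 3 310/1555 = 19.9% → Blend 3
Clay: Blend 1 96/164 = 58.5%, Blend 3 105/150 = 70.0% → Blend 3
Overall: Blend 1 568/2739 = 20.7%, Blend 3 623/2203 = 28.3% → Blend 3
Blend 3 wins overall and in every soil group — no reversal.

No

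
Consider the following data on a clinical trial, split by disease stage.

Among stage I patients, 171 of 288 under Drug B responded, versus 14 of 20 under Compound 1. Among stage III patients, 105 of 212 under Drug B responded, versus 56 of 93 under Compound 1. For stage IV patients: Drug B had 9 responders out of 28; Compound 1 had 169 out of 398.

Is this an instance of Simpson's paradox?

Stage I: Drug B 171/288 = 59.4%, Compound 1 14/20 = 70.0% → Compound 1
Stage III: Drug B 105/212 = 49.5%, Compound 1 56/93 = 60.2% → Compound 1
Stage IV: Drug B 9/28 = 32.1%, Compound 1 169/398 = 42.5% → Compound 1
Overall: Drug B 285/528 = 54.0%, Compound 1 239/511 = 46.8% → Drug B
Compound 1 wins each disease group but Drug B wins overall — the comparison reverses. Compound 1's patients skew toward stage IV, which has a lower base rate.

Yes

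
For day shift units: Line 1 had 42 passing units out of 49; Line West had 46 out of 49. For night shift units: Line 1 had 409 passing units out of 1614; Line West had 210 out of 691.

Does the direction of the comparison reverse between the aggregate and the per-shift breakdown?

Day shift: Line 1 42/49 = 85.7%, Line West 46/49 = 93.9% → Line West
Night shift: Line 1 409/1614 = 25.3%, Line West 210/691 = 30.4% → Line West
Overall: Line 1 451/1663 = 27.1%, Line West 256/740 = 34.6% → Line West
Line West wins overall and in every shift group — no reversal.

No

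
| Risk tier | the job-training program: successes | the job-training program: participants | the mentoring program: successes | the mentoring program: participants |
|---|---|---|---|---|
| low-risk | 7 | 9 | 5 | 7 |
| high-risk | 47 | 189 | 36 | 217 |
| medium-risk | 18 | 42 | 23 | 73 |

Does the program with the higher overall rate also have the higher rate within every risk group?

Yes

Low-risk: the job-training program 7/9 = 77.8%, the mentoring program 5/7 = 71.4% → the job-training program
High-risk: the job-training program 47/189 = 24.9%, the mentoring program 36/217 = 16.6% → the job-training program
Medium-risk: the job-training program 18/42 = 42.9%, the mentoring program 23/73 = 31.5% → the job-training program
Overall: the job-training program 72/240 = 30.0%, the mentoring program 64/297 = 21.5% → the job-training program
The job-training program wins overall and in every risk group — no reversal.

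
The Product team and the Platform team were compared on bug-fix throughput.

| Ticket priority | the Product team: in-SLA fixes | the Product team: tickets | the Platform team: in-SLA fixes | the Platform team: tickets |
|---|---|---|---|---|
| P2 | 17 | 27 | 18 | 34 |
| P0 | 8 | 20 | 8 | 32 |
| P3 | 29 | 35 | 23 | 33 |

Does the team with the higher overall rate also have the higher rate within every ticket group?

Yes

P2: the Product team 17/27 = 63.0%, the Platform team 18/34 = 52.9% → the Product team
P0: the Product team 8/20 = 40.0%, the Platform team 8/32 = 25.0% → the Product team
P3: the Product team 29/35 = 82.9%, the Platform team 23/33 = 69.7% → the Product team
Overall: the Product team 54/82 = 65.9%, the Platform team 49/99 = 49.5% → the Product team
The Product team wins overall and in every ticket group — no reversal.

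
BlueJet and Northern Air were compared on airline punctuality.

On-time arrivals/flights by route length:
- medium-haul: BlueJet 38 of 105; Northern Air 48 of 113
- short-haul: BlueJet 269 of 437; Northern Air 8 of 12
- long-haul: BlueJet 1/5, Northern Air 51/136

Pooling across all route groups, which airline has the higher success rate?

Medium-haul: BlueJet 38/105 = 36.2%, Northern Air 48/113 = 42.5% → Northern Air
Short-haul: BlueJet 269/437 = 61.6%, Northern Air 8/12 = 66.7% → Northern Air
Long-haul: BlueJet 1/5 = 20.0%, Northern Air 51/136 = 37.5% → Northern Air
Overall: BlueJet 308/547 = 56.3%, Northern Air 107/261 = 41.0% → BlueJet
(Northern Air wins every route group but BlueJet wins overall — Northern Air's flights skew toward the low-rate long-haul group.)

BlueJet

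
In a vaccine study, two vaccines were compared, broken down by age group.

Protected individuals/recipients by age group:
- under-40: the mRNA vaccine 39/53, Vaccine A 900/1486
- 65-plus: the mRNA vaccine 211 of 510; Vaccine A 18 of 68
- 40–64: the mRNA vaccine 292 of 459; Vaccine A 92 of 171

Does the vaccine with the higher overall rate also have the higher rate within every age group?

Under-40: the mRNA vaccine 39/53 = 73.6%, Vaccine A 900/1486 = 60.6% → the mRNA vaccine
65-plus: the mRNA vaccine 211/510 = 41.4%, Vaccine A 18/68 = 26.5% → the mRNA vaccine
40–64: the mRNA vaccine 292/459 = 63.6%, Vaccine A 92/171 = 53.8% → the mRNA vaccine
Overall: the mRNA vaccine 542/1022 = 53.0%, Vaccine A 1010/1725 = 58.6% → Vaccine A
The mRNA vaccine wins each age group but Vaccine A wins overall — the comparison reverses. The mRNA vaccine's recipients skew toward 65-plus, which has a lower base rate.

No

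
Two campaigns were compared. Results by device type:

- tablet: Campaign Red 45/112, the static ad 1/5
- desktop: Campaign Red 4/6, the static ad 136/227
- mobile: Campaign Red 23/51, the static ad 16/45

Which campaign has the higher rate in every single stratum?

Tablet: Campaign Red 45/112 = 40.2%, the static ad 1/5 = 20.0% → Campaign Red
Desktop: Campaign Red 4/6 = 66.7%, the static ad 136/227 = 59.9% → Campaign Red
Mobile: Campaign Red 23/51 = 45.1%, the static ad 16/45 = 35.6% → Campaign Red
Campaign Red has the higher rate in all 3 groups.

Campaign Red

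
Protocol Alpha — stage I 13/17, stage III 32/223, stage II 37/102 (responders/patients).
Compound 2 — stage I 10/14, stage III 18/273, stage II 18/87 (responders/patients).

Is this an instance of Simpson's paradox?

Stage I: Protocol Alpha 13/17 = 76.5%, Compound 2 10/14 = 71.4% → Protocol Alpha
Stage III: Protocol Alpha 32/223 = 14.3%, Compound 2 18/273 = 6.6% → Protocol Alpha
Stage II: Protocol Alpha 37/102 = 36.3%, Compound 2 18/87 = 20.7% → Protocol Alpha
Overall: Protocol Alpha 82/342 = 24.0%, Compound 2 46/374 = 12.3% → Protocol Alpha
Protocol Alpha wins overall and in every disease group — no reversal.

No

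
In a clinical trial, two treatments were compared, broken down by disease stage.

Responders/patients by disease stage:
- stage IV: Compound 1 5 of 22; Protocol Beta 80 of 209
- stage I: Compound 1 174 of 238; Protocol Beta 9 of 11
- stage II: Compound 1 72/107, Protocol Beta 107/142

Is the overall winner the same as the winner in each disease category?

No

Stage IV: Compound 1 5/22 = 22.7%, Protocol Beta 80/209 = 38.3% → Protocol Beta
Stage I: Compound 1 174/238 = 73.1%, Protocol Beta 9/11 = 81.8% → Protocol Beta
Stage II: Compound 1 72/107 = 67.3%, Protocol Beta 107/142 = 75.4% → Protocol Beta
Overall: Compound 1 251/367 = 68.4%, Protocol Beta 196/362 = 54.1% → Compound 1
Protocol Beta wins each disease group but Compound 1 wins overall — the comparison reverses. Protocol Beta's patients skew toward stage IV, which has a lower base rate.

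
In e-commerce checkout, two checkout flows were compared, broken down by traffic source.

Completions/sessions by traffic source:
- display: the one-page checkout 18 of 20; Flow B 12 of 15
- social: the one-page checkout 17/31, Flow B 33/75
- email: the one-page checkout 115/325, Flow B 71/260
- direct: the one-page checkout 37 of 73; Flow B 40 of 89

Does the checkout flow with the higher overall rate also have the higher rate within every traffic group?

Display: the one-page checkout 18/20 = 90.0%, Flow B 12/15 = 80.0% → the one-page checkout
Social: the one-page checkout 17/31 = 54.8%, Flow B 33/75 = 44.0% → the one-page checkout
Email: the one-page checkout 115/325 = 35.4%, Flow B 71/260 = 27.3% → the one-page checkout
Direct: the one-page checkout 37/73 = 50.7%, Flow B 40/89 = 44.9% → the one-page checkout
Overall: the one-page checkout 187/449 = 41.6%, Flow B 156/439 = 35.5% → the one-page checkout
The one-page checkout wins overall and in every traffic group — no reversal.

Yes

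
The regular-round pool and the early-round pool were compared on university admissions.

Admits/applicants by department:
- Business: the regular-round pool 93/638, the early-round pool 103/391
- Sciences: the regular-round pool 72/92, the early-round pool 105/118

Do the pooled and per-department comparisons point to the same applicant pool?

Business: the regular-round pool 93/638 = 14.6%, the early-round pool 103/391 = 26.3% → the early-round pool
Sciences: the regular-round pool 72/92 = 78.3%, the early-round pool 105/118 = 89.0% → the early-round pool
Overall: the regular-round pool 165/730 = 22.6%, the early-round pool 208/509 = 40.9% → the early-round pool
The early-round pool wins overall and in every department group — no reversal.

Yes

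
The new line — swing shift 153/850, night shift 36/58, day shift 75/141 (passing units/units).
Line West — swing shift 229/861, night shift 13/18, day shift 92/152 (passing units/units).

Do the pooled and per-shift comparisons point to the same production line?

Swing shift: the new line 153/850 = 18.0%, Line West 229/861 = 26.6% → Line West
Night shift: the new line 36/58 = 62.1%, Line West 13/18 = 72.2% → Line West
Day shift: the new line 75/141 = 53.2%, Line West 92/152 = 60.5% → Line West
Overall: the new line 264/1049 = 25.2%, Line West 334/1031 = 32.4% → Line West
Line West wins overall and in every shift group — no reversal.

Yes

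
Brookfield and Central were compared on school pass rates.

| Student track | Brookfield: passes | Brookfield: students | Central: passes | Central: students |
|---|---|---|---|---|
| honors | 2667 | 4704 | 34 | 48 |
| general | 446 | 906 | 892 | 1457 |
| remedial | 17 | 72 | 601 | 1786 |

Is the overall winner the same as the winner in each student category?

Honors: Brookfield 2667/4704 = 56.7%, Central 34/48 = 70.8% → Central
General: Brookfield 446/906 = 49.2%, Central 892/1457 = 61.2% → Central
Remedial: Brookfield 17/72 = 23.6%, Central 601/1786 = 33.7% → Central
Overall: Brookfield 3130/5682 = 55.1%, Central 1527/3291 = 46.4% → Brookfield
Central wins each student group but Brookfield wins overall — the comparison reverses. Central's students skew toward remedial, which has a lower base rate.

No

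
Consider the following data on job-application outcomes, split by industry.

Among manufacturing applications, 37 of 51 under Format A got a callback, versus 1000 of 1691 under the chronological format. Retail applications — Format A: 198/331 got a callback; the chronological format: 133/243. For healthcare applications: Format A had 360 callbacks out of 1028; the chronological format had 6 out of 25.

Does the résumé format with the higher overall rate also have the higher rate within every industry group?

No

Manufacturing: Format A 37/51 = 72.5%, the chronological format 1000/1691 = 59.1% → Format A
Retail: Format A 198/331 = 59.8%, the chronological format 133/243 = 54.7% → Format A
Healthcare: Format A 360/1028 = 35.0%, the chronological format 6/25 = 24.0% → Format A
Overall: Format A 595/1410 = 42.2%, the chronological format 1139/1959 = 58.1% → the chronological format
Format A wins each industry group but the chronological format wins overall — the comparison reverses. Format A's applications skew toward healthcare, which has a lower base rate.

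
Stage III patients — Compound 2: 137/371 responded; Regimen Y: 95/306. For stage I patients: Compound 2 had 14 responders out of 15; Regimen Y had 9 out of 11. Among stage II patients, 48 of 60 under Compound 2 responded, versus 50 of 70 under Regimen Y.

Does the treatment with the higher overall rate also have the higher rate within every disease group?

Stage III: Compound 2 137/371 = 36.9%, Regimen Y 95/306 = 31.0% → Compound 2
Stage I: Compound 2 14/15 = 93.3%, Regimen Y 9/11 = 81.8% → Compound 2
Stage II: Compound 2 48/60 = 80.0%, Regimen Y 50/70 = 71.4% → Compound 2
Overall: Compound 2 199/446 = 44.6%, Regimen Y 154/387 = 39.8% → Compound 2
Compound 2 wins overall and in every disease group — no reversal.

Yes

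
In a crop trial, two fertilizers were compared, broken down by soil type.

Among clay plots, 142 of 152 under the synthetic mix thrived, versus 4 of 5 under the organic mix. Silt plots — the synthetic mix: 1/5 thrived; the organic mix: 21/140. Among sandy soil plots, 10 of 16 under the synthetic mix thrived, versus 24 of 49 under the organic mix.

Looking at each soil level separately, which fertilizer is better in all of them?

Clay: the synthetic mix 142/152 = 93.4%, the organic mix 4/5 = 80.0% → the synthetic mix
Silt: the synthetic mix 1/5 = 20.0%, the organic mix 21/140 = 15.0% → the synthetic mix
Sandy soil: the synthetic mix 10/16 = 62.5%, the organic mix 24/49 = 49.0% → the synthetic mix
The synthetic mix has the higher rate in all 3 groups.

the synthetic mix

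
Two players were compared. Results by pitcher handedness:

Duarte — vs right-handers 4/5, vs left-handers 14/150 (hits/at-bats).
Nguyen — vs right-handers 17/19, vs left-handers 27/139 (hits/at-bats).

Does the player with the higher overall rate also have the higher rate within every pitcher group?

Vs right-handers: Duarte 4/5 = 80.0%, Nguyen 17/19 = 89.5% → Nguyen
Vs left-handers: Duarte 14/150 = 9.3%, Nguyen 27/139 = 19.4% → Nguyen
Overall: Duarte 18/155 = 11.6%, Nguyen 44/158 = 27.8% → Nguyen
Nguyen wins overall and in every pitcher group — no reversal.

Yes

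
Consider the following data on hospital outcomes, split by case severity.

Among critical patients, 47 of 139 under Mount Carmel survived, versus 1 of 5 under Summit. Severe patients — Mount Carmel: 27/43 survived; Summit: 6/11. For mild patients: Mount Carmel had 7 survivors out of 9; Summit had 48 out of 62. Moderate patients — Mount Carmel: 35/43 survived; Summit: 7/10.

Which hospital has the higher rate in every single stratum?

Mount Carmel

Critical: Mount Carmel 47/139 = 33.8%, Summit 1/5 = 20.0% → Mount Carmel
Severe: Mount Carmel 27/43 = 62.8%, Summit 6/11 = 54.5% → Mount Carmel
Mild: Mount Carmel 7/9 = 77.8%, Summit 48/62 = 77.4% → Mount Carmel
Moderate: Mount Carmel 35/43 = 81.4%, Summit 7/10 = 70.0% → Mount Carmel
Mount Carmel has the higher rate in all 4 groups.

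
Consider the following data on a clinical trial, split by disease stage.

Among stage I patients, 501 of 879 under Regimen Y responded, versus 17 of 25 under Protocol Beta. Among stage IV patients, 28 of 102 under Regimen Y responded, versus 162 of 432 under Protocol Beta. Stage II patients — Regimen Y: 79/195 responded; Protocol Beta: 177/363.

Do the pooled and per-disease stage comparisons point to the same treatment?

No

Stage I: Regimen Y 501/879 = 57.0%, Protocol Beta 17/25 = 68.0% → Protocol Beta
Stage IV: Regimen Y 28/102 = 27.5%, Protocol Beta 162/432 = 37.5% → Protocol Beta
Stage II: Regimen Y 79/195 = 40.5%, Protocol Beta 177/363 = 48.8% → Protocol Beta
Overall: Regimen Y 608/1176 = 51.7%, Protocol Beta 356/820 = 43.4% → Regimen Y
Protocol Beta wins each disease group but Regimen Y wins overall — the comparison reverses. Protocol Beta's patients skew toward stage IV, which has a lower base rate.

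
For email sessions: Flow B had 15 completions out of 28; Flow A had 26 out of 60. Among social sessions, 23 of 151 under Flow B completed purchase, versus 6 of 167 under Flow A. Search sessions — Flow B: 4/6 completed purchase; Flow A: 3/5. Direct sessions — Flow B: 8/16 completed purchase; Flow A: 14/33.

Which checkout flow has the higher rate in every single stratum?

Flow B

Email: Flow B 15/28 = 53.6%, Flow A 26/60 = 43.3% → Flow B
Social: Flow B 23/151 = 15.2%, Flow A 6/167 = 3.6% → Flow B
Search: Flow B 4/6 = 66.7%, Flow A 3/5 = 60.0% → Flow B
Direct: Flow B 8/16 = 50.0%, Flow A 14/33 = 42.4% → Flow B
Flow B has the higher rate in all 4 groups.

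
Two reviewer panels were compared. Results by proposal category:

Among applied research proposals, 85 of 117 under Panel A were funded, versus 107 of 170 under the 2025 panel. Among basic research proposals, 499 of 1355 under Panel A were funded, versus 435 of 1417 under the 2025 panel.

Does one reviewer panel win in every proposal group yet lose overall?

No

Applied research: Panel A 85/117 = 72.6%, the 2025 panel 107/170 = 62.9% → Panel A
Basic research: Panel A 499/1355 = 36.8%, the 2025 panel 435/1417 = 30.7% → Panel A
Overall: Panel A 584/1472 = 39.7%, the 2025 panel 542/1587 = 34.2% → Panel A
Panel A wins overall and in every proposal group — no reversal.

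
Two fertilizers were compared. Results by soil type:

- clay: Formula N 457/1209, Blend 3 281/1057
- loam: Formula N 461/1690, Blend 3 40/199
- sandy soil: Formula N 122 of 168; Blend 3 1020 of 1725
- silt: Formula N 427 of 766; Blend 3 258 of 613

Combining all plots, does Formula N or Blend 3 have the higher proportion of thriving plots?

Clay: Formula N 457/1209 = 37.8%, Blend 3 281/1057 = 26.6% → Formula N
Loam: Formula N 461/1690 = 27.3%, Blend 3 40/199 = 20.1% → Formula N
Sandy soil: Formula N 122/168 = 72.6%, Blend 3 1020/1725 = 59.1% → Formula N
Silt: Formula N 427/766 = 55.7%, Blend 3 258/613 = 42.1% → Formula N
Overall: Formula N 1467/3833 = 38.3%, Blend 3 1599/3594 = 44.5% → Blend 3
(Formula N wins every soil group but Blend 3 wins overall — Formula N's plots skew toward the low-rate loam group.)

Blend 3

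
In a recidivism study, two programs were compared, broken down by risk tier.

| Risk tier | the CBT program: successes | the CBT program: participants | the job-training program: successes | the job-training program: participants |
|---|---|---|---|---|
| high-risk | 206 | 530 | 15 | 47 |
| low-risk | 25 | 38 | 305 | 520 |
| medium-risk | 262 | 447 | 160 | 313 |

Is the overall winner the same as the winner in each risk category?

High-risk: the CBT program 206/530 = 38.9%, the job-training program 15/47 = 31.9% → the CBT program
Low-risk: the CBT program 25/38 = 65.8%, the job-training program 305/520 = 58.7% → the CBT program
Medium-risk: the CBT program 262/447 = 58.6%, the job-training program 160/313 = 51.1% → the CBT program
Overall: the CBT program 493/1015 = 48.6%, the job-training program 480/880 = 54.5% → the job-training program
The CBT program wins each risk group but the job-training program wins overall — the comparison reverses. The CBT program's participants skew toward high-risk, which has a lower base rate.

No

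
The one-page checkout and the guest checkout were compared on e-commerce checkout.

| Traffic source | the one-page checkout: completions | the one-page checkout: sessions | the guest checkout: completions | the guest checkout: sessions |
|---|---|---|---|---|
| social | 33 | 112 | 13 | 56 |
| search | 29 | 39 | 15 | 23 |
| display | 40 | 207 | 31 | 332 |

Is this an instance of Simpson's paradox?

No

Social: the one-page checkout 33/112 = 29.5%, the guest checkout 13/56 = 23.2% → the one-page checkout
Search: the one-page checkout 29/39 = 74.4%, the guest checkout 15/23 = 65.2% → the one-page checkout
Display: the one-page checkout 40/207 = 19.3%, the guest checkout 31/332 = 9.3% → the one-page checkout
Overall: the one-page checkout 102/358 = 28.5%, the guest checkout 59/411 = 14.4% → the one-page checkout
The one-page checkout wins overall and in every traffic group — no reversal.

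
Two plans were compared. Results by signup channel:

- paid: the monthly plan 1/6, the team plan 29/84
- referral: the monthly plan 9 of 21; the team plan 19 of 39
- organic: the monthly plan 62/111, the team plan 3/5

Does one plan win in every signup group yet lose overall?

Paid: the monthly plan 1/6 = 16.7%, the team plan 29/84 = 34.5% → the team plan
Referral: the monthly plan 9/21 = 42.9%, the team plan 19/39 = 48.7% → the team plan
Organic: the monthly plan 62/111 = 55.9%, the team plan 3/5 = 60.0% → the team plan
Overall: the monthly plan 72/138 = 52.2%, the team plan 51/128 = 39.8% → the monthly plan
The team plan wins each signup group but the monthly plan wins overall — the comparison reverses. The team plan's customers skew toward paid, which has a lower base rate.

Yes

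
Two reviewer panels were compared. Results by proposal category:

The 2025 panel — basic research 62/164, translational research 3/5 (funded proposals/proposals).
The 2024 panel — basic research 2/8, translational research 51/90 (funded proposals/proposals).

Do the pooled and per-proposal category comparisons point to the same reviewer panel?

Basic research: the 2025 panel 62/164 = 37.8%, the 2024 panel 2/8 = 25.0% → the 2025 panel
Translational research: the 2025 panel 3/5 = 60.0%, the 2024 panel 51/90 = 56.7% → the 2025 panel
Overall: the 2025 panel 65/169 = 38.5%, the 2024 panel 53/98 = 54.1% → the 2024 panel
The 2025 panel wins each proposal group but the 2024 panel wins overall — the comparison reverses. The 2025 panel's proposals skew toward basic research, which has a lower base rate.

No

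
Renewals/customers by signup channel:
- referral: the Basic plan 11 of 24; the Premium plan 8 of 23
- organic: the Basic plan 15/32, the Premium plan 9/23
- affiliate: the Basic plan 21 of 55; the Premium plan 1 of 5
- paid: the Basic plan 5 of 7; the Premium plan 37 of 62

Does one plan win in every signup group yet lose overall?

Referral: the Basic plan 11/24 = 45.8%, the Premium plan 8/23 = 34.8% → the Basic plan
Organic: the Basic plan 15/32 = 46.9%, the Premium plan 9/23 = 39.1% → the Basic plan
Affiliate: the Basic plan 21/55 = 38.2%, the Premium plan 1/5 = 20.0% → the Basic plan
Paid: the Basic plan 5/7 = 71.4%, the Premium plan 37/62 = 59.7% → the Basic plan
Overall: the Basic plan 52/118 = 44.1%, the Premium plan 55/113 = 48.7% → the Premium plan
The Basic plan wins each signup group but the Premium plan wins overall — the comparison reverses. The Basic plan's customers skew toward affiliate, which has a lower base rate.

Yes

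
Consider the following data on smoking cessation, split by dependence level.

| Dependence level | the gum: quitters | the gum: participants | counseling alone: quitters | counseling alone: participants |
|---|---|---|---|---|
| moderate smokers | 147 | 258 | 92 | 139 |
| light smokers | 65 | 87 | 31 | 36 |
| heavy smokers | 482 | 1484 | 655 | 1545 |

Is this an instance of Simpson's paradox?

No

Moderate smokers: the gum 147/258 = 57.0%, counseling alone 92/139 = 66.2% → counseling alone
Light smokers: the gum 65/87 = 74.7%, counseling alone 31/36 = 86.1% → counseling alone
Heavy smokers: the gum 482/1484 = 32.5%, counseling alone 655/1545 = 42.4% → counseling alone
Overall: the gum 694/1829 = 37.9%, counseling alone 778/1720 = 45.2% → counseling alone
Counseling alone wins overall and in every dependence group — no reversal.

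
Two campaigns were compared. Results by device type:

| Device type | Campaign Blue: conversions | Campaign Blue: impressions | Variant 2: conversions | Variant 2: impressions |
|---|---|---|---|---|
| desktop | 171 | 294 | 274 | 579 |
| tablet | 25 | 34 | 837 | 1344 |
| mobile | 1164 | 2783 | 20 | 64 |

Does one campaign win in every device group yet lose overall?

Desktop: Campaign Blue 171/294 = 58.2%, Variant 2 274/579 = 47.3% → Campaign Blue
Tablet: Campaign Blue 25/34 = 73.5%, Variant 2 837/1344 = 62.3% → Campaign Blue
Mobile: Campaign Blue 1164/2783 = 41.8%, Variant 2 20/64 = 31.2% → Campaign Blue
Overall: Campaign Blue 1360/3111 = 43.7%, Variant 2 1131/1987 = 56.9% → Variant 2
Campaign Blue wins each device group but Variant 2 wins overall — the comparison reverses. Campaign Blue's impressions skew toward mobile, which has a lower base rate.

Yes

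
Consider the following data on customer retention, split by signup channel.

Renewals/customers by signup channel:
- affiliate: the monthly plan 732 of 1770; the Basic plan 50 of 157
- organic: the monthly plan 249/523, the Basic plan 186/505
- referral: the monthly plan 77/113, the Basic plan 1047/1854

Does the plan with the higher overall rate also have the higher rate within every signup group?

Affiliate: the monthly plan 732/1770 = 41.4%, the Basic plan 50/157 = 31.8% → the monthly plan
Organic: the monthly plan 249/523 = 47.6%, the Basic plan 186/505 = 36.8% → the monthly plan
Referral: the monthly plan 77/113 = 68.1%, the Basic plan 1047/1854 = 56.5% → the monthly plan
Overall: the monthly plan 1058/2406 = 44.0%, the Basic plan 1283/2516 = 51.0% → the Basic plan
The monthly plan wins each signup group but the Basic plan wins overall — the comparison reverses. The monthly plan's customers skew toward affiliate, which has a lower base rate.

No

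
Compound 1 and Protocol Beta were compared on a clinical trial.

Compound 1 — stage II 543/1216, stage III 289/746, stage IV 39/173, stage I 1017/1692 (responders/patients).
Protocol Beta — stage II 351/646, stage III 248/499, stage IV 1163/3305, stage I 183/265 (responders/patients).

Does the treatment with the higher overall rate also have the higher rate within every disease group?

No

Stage II: Compound 1 543/1216 = 44.7%, Protocol Beta 351/646 = 54.3% → Protocol Beta
Stage III: Compound 1 289/746 = 38.7%, Protocol Beta 248/499 = 49.7% → Protocol Beta
Stage IV: Compound 1 39/173 = 22.5%, Protocol Beta 1163/3305 = 35.2% → Protocol Beta
Stage I: Compound 1 1017/1692 = 60.1%, Protocol Beta 183/265 = 69.1% → Protocol Beta
Overall: Compound 1 1888/3827 = 49.3%, Protocol Beta 1945/4715 = 41.3% → Compound 1
Protocol Beta wins each disease group but Compound 1 wins overall — the comparison reverses. Protocol Beta's patients skew toward stage IV, which has a lower base rate.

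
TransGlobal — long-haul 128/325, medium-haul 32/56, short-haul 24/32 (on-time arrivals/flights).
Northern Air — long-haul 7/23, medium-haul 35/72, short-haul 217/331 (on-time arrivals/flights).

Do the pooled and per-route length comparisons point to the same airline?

Long-haul: TransGlobal 128/325 = 39.4%, Northern Air 7/23 = 30.4% → TransGlobal
Medium-haul: TransGlobal 32/56 = 57.1%, Northern Air 35/72 = 48.6% → TransGlobal
Short-haul: TransGlobal 24/32 = 75.0%, Northern Air 217/331 = 65.6% → TransGlobal
Overall: TransGlobal 184/413 = 44.6%, Northern Air 259/426 = 60.8% → Northern Air
TransGlobal wins each route group but Northern Air wins overall — the comparison reverses. TransGlobal's flights skew toward long-haul, which has a lower base rate.

No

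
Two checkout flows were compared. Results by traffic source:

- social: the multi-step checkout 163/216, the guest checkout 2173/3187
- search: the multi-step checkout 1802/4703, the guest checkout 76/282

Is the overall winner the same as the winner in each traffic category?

No

Social: the multi-step checkout 163/216 = 75.5%, the guest checkout 2173/3187 = 68.2% → the multi-step checkout
Search: the multi-step checkout 1802/4703 = 38.3%, the guest checkout 76/282 = 27.0% → the multi-step checkout
Overall: the multi-step checkout 1965/4919 = 39.9%, the guest checkout 2249/3469 = 64.8% → the guest checkout
The multi-step checkout wins each traffic group but the guest checkout wins overall — the comparison reverses. The multi-step checkout's sessions skew toward search, which has a lower base rate.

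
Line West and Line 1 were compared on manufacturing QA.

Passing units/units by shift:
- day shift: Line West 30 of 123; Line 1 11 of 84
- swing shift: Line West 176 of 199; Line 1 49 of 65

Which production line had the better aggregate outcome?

Day shift: Line West 30/123 = 24.4%, Line 1 11/84 = 13.1% → Line West
Swing shift: Line West 176/199 = 88.4%, Line 1 49/65 = 75.4% → Line West
Overall: Line West 206/322 = 64.0%, Line 1 60/149 = 40.3% → Line West

Line West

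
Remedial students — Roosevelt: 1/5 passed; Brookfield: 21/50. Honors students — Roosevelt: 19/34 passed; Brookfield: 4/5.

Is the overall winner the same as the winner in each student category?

No

Remedial: Roosevelt 1/5 = 20.0%, Brookfield 21/50 = 42.0% → Brookfield
Honors: Roosevelt 19/34 = 55.9%, Brookfield 4/5 = 80.0% → Brookfield
Overall: Roosevelt 20/39 = 51.3%, Brookfield 25/55 = 45.5% → Roosevelt
Brookfield wins each student group but Roosevelt wins overall — the comparison reverses. Brookfield's students skew toward remedial, which has a lower base rate.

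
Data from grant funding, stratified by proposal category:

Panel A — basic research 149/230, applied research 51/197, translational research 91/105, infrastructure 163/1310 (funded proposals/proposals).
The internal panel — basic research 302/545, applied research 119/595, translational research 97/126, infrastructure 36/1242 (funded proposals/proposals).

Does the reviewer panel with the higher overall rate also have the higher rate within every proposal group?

Yes

Basic research: Panel A 149/230 = 64.8%, the internal panel 302/545 = 55.4% → Panel A
Applied research: Panel A 51/197 = 25.9%, the internal panel 119/595 = 20.0% → Panel A
Translational research: Panel A 91/105 = 86.7%, the internal panel 97/126 = 77.0% → Panel A
Infrastructure: Panel A 163/1310 = 12.4%, the internal panel 36/1242 = 2.9% → Panel A
Overall: Panel A 454/1842 = 24.6%, the internal panel 554/2508 = 22.1% → Panel A
Panel A wins overall and in every proposal group — no reversal.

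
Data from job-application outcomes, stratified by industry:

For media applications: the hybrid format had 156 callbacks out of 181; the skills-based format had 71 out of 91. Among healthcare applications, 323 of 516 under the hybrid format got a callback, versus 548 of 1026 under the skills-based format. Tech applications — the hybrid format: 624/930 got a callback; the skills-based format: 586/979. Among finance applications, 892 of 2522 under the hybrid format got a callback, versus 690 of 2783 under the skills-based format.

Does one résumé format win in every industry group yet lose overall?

Media: the hybrid format 156/181 = 86.2%, the skills-based format 71/91 = 78.0% → the hybrid format
Healthcare: the hybrid format 323/516 = 62.6%, the skills-based format 548/1026 = 53.4% → the hybrid format
Tech: the hybrid format 624/930 = 67.1%, the skills-based format 586/979 = 59.9% → the hybrid format
Finance: the hybrid format 892/2522 = 35.4%, the skills-based format 690/2783 = 24.8% → the hybrid format
Overall: the hybrid format 1995/4149 = 48.1%, the skills-based format 1895/4879 = 38.8% → the hybrid format
The hybrid format wins overall and in every industry group — no reversal.

No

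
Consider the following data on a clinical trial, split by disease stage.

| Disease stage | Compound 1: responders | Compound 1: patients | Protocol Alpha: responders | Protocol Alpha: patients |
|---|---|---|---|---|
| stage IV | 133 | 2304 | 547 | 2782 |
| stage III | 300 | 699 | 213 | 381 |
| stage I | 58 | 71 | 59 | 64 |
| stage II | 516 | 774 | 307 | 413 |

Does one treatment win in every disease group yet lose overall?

Stage IV: Compound 1 133/2304 = 5.8%, Protocol Alpha 547/2782 = 19.7% → Protocol Alpha
Stage III: Compound 1 300/699 = 42.9%, Protocol Alpha 213/381 = 55.9% → Protocol Alpha
Stage I: Compound 1 58/71 = 81.7%, Protocol Alpha 59/64 = 92.2% → Protocol Alpha
Stage II: Compound 1 516/774 = 66.7%, Protocol Alpha 307/413 = 74.3% → Protocol Alpha
Overall: Compound 1 1007/3848 = 26.2%, Protocol Alpha 1126/3640 = 30.9% → Protocol Alpha
Protocol Alpha wins overall and in every disease group — no reversal.

No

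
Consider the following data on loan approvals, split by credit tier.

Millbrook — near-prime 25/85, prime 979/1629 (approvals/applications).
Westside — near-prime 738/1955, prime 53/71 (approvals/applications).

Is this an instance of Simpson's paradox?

Yes

Near-prime: Millbrook 25/85 = 29.4%, Westside 738/1955 = 37.7% → Westside
Prime: Millbrook 979/1629 = 60.1%, Westside 53/71 = 74.6% → Westside
Overall: Millbrook 1004/1714 = 58.6%, Westside 791/2026 = 39.0% → Millbrook
Westside wins each credit group but Millbrook wins overall — the comparison reverses. Westside's applications skew toward near-prime, which has a lower base rate.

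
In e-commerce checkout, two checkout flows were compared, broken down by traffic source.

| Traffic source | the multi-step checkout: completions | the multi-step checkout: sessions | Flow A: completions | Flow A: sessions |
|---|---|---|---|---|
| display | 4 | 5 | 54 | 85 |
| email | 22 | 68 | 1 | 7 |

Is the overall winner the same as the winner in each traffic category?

Display: the multi-step checkout 4/5 = 80.0%, Flow A 54/85 = 63.5% → the multi-step checkout
Email: the multi-step checkout 22/68 = 32.4%, Flow A 1/7 = 14.3% → the multi-step checkout
Overall: the multi-step checkout 26/73 = 35.6%, Flow A 55/92 = 59.8% → Flow A
The multi-step checkout wins each traffic group but Flow A wins overall — the comparison reverses. The multi-step checkout's sessions skew toward email, which has a lower base rate.

No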